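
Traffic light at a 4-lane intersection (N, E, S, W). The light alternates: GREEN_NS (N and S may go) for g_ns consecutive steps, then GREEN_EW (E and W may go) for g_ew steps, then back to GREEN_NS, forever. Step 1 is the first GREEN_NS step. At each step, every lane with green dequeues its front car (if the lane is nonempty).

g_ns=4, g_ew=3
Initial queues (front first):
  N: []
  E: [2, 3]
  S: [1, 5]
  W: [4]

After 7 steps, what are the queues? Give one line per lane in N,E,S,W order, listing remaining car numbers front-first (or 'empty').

Step 1 [NS]: N:empty,E:wait,S:car1-GO,W:wait | queues: N=0 E=2 S=1 W=1
Step 2 [NS]: N:empty,E:wait,S:car5-GO,W:wait | queues: N=0 E=2 S=0 W=1
Step 3 [NS]: N:empty,E:wait,S:empty,W:wait | queues: N=0 E=2 S=0 W=1
Step 4 [NS]: N:empty,E:wait,S:empty,W:wait | queues: N=0 E=2 S=0 W=1
Step 5 [EW]: N:wait,E:car2-GO,S:wait,W:car4-GO | queues: N=0 E=1 S=0 W=0
Step 6 [EW]: N:wait,E:car3-GO,S:wait,W:empty | queues: N=0 E=0 S=0 W=0

N: empty
E: empty
S: empty
W: empty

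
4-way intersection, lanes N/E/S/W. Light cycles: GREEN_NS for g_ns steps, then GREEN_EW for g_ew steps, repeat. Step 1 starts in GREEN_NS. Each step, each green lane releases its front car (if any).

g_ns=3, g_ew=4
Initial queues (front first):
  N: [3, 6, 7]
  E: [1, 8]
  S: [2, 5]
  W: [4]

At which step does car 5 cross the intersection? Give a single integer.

Step 1 [NS]: N:car3-GO,E:wait,S:car2-GO,W:wait | queues: N=2 E=2 S=1 W=1
Step 2 [NS]: N:car6-GO,E:wait,S:car5-GO,W:wait | queues: N=1 E=2 S=0 W=1
Step 3 [NS]: N:car7-GO,E:wait,S:empty,W:wait | queues: N=0 E=2 S=0 W=1
Step 4 [EW]: N:wait,E:car1-GO,S:wait,W:car4-GO | queues: N=0 E=1 S=0 W=0
Step 5 [EW]: N:wait,E:car8-GO,S:wait,W:empty | queues: N=0 E=0 S=0 W=0
Car 5 crosses at step 2

2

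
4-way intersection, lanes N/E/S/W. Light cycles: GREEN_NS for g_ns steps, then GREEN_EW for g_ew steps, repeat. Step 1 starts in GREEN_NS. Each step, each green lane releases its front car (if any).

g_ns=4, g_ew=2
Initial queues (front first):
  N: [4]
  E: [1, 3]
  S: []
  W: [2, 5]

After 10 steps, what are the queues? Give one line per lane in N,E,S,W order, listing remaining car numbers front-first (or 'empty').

Step 1 [NS]: N:car4-GO,E:wait,S:empty,W:wait | queues: N=0 E=2 S=0 W=2
Step 2 [NS]: N:empty,E:wait,S:empty,W:wait | queues: N=0 E=2 S=0 W=2
Step 3 [NS]: N:empty,E:wait,S:empty,W:wait | queues: N=0 E=2 S=0 W=2
Step 4 [NS]: N:empty,E:wait,S:empty,W:wait | queues: N=0 E=2 S=0 W=2
Step 5 [EW]: N:wait,E:car1-GO,S:wait,W:car2-GO | queues: N=0 E=1 S=0 W=1
Step 6 [EW]: N:wait,E:car3-GO,S:wait,W:car5-GO | queues: N=0 E=0 S=0 W=0

N: empty
E: empty
S: empty
W: empty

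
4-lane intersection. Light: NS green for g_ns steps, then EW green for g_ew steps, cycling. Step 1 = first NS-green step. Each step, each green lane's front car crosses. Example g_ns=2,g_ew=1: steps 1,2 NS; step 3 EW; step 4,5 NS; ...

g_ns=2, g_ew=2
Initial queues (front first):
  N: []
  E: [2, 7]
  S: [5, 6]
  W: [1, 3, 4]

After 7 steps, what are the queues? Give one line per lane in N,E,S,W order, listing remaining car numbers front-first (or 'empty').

Step 1 [NS]: N:empty,E:wait,S:car5-GO,W:wait | queues: N=0 E=2 S=1 W=3
Step 2 [NS]: N:empty,E:wait,S:car6-GO,W:wait | queues: N=0 E=2 S=0 W=3
Step 3 [EW]: N:wait,E:car2-GO,S:wait,W:car1-GO | queues: N=0 E=1 S=0 W=2
Step 4 [EW]: N:wait,E:car7-GO,S:wait,W:car3-GO | queues: N=0 E=0 S=0 W=1
Step 5 [NS]: N:empty,E:wait,S:empty,W:wait | queues: N=0 E=0 S=0 W=1
Step 6 [NS]: N:empty,E:wait,S:empty,W:wait | queues: N=0 E=0 S=0 W=1
Step 7 [EW]: N:wait,E:empty,S:wait,W:car4-GO | queues: N=0 E=0 S=0 W=0

N: empty
E: empty
S: empty
W: empty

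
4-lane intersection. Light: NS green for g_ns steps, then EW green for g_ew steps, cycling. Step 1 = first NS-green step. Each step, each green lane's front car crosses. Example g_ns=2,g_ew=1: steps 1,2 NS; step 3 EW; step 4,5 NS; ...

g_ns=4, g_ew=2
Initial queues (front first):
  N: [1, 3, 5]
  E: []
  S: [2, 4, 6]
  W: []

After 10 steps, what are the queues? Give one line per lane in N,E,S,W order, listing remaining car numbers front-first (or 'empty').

Step 1 [NS]: N:car1-GO,E:wait,S:car2-GO,W:wait | queues: N=2 E=0 S=2 W=0
Step 2 [NS]: N:car3-GO,E:wait,S:car4-GO,W:wait | queues: N=1 E=0 S=1 W=0
Step 3 [NS]: N:car5-GO,E:wait,S:car6-GO,W:wait | queues: N=0 E=0 S=0 W=0

N: empty
E: empty
S: empty
W: empty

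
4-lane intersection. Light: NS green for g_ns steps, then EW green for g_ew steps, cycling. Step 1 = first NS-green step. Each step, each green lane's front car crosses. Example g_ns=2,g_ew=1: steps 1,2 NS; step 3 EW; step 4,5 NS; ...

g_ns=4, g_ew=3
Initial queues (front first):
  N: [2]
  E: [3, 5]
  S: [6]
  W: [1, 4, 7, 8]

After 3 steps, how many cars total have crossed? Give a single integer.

Step 1 [NS]: N:car2-GO,E:wait,S:car6-GO,W:wait | queues: N=0 E=2 S=0 W=4
Step 2 [NS]: N:empty,E:wait,S:empty,W:wait | queues: N=0 E=2 S=0 W=4
Step 3 [NS]: N:empty,E:wait,S:empty,W:wait | queues: N=0 E=2 S=0 W=4
Cars crossed by step 3: 2

Answer: 2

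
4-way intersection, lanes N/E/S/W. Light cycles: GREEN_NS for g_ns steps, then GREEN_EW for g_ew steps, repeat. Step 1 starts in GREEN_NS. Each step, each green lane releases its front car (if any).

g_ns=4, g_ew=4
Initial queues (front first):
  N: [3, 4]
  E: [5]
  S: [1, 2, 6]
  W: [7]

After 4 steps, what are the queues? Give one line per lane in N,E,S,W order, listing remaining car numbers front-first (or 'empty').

Step 1 [NS]: N:car3-GO,E:wait,S:car1-GO,W:wait | queues: N=1 E=1 S=2 W=1
Step 2 [NS]: N:car4-GO,E:wait,S:car2-GO,W:wait | queues: N=0 E=1 S=1 W=1
Step 3 [NS]: N:empty,E:wait,S:car6-GO,W:wait | queues: N=0 E=1 S=0 W=1
Step 4 [NS]: N:empty,E:wait,S:empty,W:wait | queues: N=0 E=1 S=0 W=1

N: empty
E: 5
S: empty
W: 7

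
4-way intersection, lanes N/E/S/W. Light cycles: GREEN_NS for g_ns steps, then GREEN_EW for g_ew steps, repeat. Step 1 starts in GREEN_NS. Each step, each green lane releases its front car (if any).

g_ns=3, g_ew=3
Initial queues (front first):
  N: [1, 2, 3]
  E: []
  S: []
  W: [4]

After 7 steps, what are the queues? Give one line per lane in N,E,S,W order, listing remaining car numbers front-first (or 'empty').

Step 1 [NS]: N:car1-GO,E:wait,S:empty,W:wait | queues: N=2 E=0 S=0 W=1
Step 2 [NS]: N:car2-GO,E:wait,S:empty,W:wait | queues: N=1 E=0 S=0 W=1
Step 3 [NS]: N:car3-GO,E:wait,S:empty,W:wait | queues: N=0 E=0 S=0 W=1
Step 4 [EW]: N:wait,E:empty,S:wait,W:car4-GO | queues: N=0 E=0 S=0 W=0

N: empty
E: empty
S: empty
W: empty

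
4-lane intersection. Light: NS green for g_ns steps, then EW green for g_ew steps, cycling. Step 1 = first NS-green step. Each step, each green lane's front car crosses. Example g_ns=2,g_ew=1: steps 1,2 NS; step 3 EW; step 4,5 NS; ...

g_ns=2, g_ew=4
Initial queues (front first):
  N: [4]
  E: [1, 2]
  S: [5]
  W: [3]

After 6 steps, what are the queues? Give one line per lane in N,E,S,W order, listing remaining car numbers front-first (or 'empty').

Step 1 [NS]: N:car4-GO,E:wait,S:car5-GO,W:wait | queues: N=0 E=2 S=0 W=1
Step 2 [NS]: N:empty,E:wait,S:empty,W:wait | queues: N=0 E=2 S=0 W=1
Step 3 [EW]: N:wait,E:car1-GO,S:wait,W:car3-GO | queues: N=0 E=1 S=0 W=0
Step 4 [EW]: N:wait,E:car2-GO,S:wait,W:empty | queues: N=0 E=0 S=0 W=0

N: empty
E: empty
S: empty
W: empty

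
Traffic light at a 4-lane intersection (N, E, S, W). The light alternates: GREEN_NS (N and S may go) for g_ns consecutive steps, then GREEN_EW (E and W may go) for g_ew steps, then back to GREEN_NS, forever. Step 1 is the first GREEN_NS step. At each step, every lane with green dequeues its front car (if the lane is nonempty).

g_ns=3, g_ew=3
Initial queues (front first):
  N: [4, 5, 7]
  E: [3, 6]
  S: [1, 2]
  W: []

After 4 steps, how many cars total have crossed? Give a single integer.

Answer: 6

Derivation:
Step 1 [NS]: N:car4-GO,E:wait,S:car1-GO,W:wait | queues: N=2 E=2 S=1 W=0
Step 2 [NS]: N:car5-GO,E:wait,S:car2-GO,W:wait | queues: N=1 E=2 S=0 W=0
Step 3 [NS]: N:car7-GO,E:wait,S:empty,W:wait | queues: N=0 E=2 S=0 W=0
Step 4 [EW]: N:wait,E:car3-GO,S:wait,W:empty | queues: N=0 E=1 S=0 W=0
Cars crossed by step 4: 6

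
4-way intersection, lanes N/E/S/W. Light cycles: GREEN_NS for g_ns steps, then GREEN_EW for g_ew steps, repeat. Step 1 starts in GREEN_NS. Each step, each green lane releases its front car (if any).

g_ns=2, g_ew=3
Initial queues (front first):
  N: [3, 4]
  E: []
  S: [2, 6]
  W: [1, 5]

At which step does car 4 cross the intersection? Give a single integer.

Step 1 [NS]: N:car3-GO,E:wait,S:car2-GO,W:wait | queues: N=1 E=0 S=1 W=2
Step 2 [NS]: N:car4-GO,E:wait,S:car6-GO,W:wait | queues: N=0 E=0 S=0 W=2
Step 3 [EW]: N:wait,E:empty,S:wait,W:car1-GO | queues: N=0 E=0 S=0 W=1
Step 4 [EW]: N:wait,E:empty,S:wait,W:car5-GO | queues: N=0 E=0 S=0 W=0
Car 4 crosses at step 2

2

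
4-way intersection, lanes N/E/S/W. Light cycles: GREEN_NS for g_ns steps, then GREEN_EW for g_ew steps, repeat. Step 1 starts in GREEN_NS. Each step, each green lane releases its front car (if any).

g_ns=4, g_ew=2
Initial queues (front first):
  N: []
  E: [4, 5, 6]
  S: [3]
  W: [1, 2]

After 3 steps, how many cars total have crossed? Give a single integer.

Answer: 1

Derivation:
Step 1 [NS]: N:empty,E:wait,S:car3-GO,W:wait | queues: N=0 E=3 S=0 W=2
Step 2 [NS]: N:empty,E:wait,S:empty,W:wait | queues: N=0 E=3 S=0 W=2
Step 3 [NS]: N:empty,E:wait,S:empty,W:wait | queues: N=0 E=3 S=0 W=2
Cars crossed by step 3: 1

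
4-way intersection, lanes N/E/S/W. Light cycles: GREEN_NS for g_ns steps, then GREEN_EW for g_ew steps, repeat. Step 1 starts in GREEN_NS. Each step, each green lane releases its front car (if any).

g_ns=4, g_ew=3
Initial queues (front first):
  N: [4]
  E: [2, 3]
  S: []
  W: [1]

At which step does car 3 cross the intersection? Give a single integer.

Step 1 [NS]: N:car4-GO,E:wait,S:empty,W:wait | queues: N=0 E=2 S=0 W=1
Step 2 [NS]: N:empty,E:wait,S:empty,W:wait | queues: N=0 E=2 S=0 W=1
Step 3 [NS]: N:empty,E:wait,S:empty,W:wait | queues: N=0 E=2 S=0 W=1
Step 4 [NS]: N:empty,E:wait,S:empty,W:wait | queues: N=0 E=2 S=0 W=1
Step 5 [EW]: N:wait,E:car2-GO,S:wait,W:car1-GO | queues: N=0 E=1 S=0 W=0
Step 6 [EW]: N:wait,E:car3-GO,S:wait,W:empty | queues: N=0 E=0 S=0 W=0
Car 3 crosses at step 6

6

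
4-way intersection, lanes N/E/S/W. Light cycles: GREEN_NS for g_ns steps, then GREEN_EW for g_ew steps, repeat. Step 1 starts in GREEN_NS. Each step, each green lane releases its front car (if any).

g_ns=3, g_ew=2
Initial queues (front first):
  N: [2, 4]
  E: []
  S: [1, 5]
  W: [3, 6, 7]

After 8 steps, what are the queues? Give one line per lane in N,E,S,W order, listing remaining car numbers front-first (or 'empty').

Step 1 [NS]: N:car2-GO,E:wait,S:car1-GO,W:wait | queues: N=1 E=0 S=1 W=3
Step 2 [NS]: N:car4-GO,E:wait,S:car5-GO,W:wait | queues: N=0 E=0 S=0 W=3
Step 3 [NS]: N:empty,E:wait,S:empty,W:wait | queues: N=0 E=0 S=0 W=3
Step 4 [EW]: N:wait,E:empty,S:wait,W:car3-GO | queues: N=0 E=0 S=0 W=2
Step 5 [EW]: N:wait,E:empty,S:wait,W:car6-GO | queues: N=0 E=0 S=0 W=1
Step 6 [NS]: N:empty,E:wait,S:empty,W:wait | queues: N=0 E=0 S=0 W=1
Step 7 [NS]: N:empty,E:wait,S:empty,W:wait | queues: N=0 E=0 S=0 W=1
Step 8 [NS]: N:empty,E:wait,S:empty,W:wait | queues: N=0 E=0 S=0 W=1

N: empty
E: empty
S: empty
W: 7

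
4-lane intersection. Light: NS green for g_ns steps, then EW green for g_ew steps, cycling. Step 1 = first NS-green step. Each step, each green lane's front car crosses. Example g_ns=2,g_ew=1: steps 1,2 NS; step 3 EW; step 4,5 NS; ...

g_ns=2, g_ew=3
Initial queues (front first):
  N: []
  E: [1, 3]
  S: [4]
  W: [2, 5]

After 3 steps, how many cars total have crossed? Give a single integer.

Answer: 3

Derivation:
Step 1 [NS]: N:empty,E:wait,S:car4-GO,W:wait | queues: N=0 E=2 S=0 W=2
Step 2 [NS]: N:empty,E:wait,S:empty,W:wait | queues: N=0 E=2 S=0 W=2
Step 3 [EW]: N:wait,E:car1-GO,S:wait,W:car2-GO | queues: N=0 E=1 S=0 W=1
Cars crossed by step 3: 3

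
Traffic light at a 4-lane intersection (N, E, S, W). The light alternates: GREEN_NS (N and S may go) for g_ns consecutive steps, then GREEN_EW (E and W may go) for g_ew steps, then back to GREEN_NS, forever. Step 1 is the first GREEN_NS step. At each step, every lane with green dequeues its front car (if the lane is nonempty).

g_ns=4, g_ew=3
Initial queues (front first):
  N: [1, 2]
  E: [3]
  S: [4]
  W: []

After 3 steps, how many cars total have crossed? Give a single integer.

Answer: 3

Derivation:
Step 1 [NS]: N:car1-GO,E:wait,S:car4-GO,W:wait | queues: N=1 E=1 S=0 W=0
Step 2 [NS]: N:car2-GO,E:wait,S:empty,W:wait | queues: N=0 E=1 S=0 W=0
Step 3 [NS]: N:empty,E:wait,S:empty,W:wait | queues: N=0 E=1 S=0 W=0
Cars crossed by step 3: 3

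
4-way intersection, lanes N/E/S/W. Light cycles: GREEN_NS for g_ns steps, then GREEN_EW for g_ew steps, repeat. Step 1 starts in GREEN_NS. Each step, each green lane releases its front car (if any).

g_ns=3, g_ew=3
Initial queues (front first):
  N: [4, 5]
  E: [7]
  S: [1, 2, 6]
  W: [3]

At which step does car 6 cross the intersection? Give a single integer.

Step 1 [NS]: N:car4-GO,E:wait,S:car1-GO,W:wait | queues: N=1 E=1 S=2 W=1
Step 2 [NS]: N:car5-GO,E:wait,S:car2-GO,W:wait | queues: N=0 E=1 S=1 W=1
Step 3 [NS]: N:empty,E:wait,S:car6-GO,W:wait | queues: N=0 E=1 S=0 W=1
Step 4 [EW]: N:wait,E:car7-GO,S:wait,W:car3-GO | queues: N=0 E=0 S=0 W=0
Car 6 crosses at step 3

3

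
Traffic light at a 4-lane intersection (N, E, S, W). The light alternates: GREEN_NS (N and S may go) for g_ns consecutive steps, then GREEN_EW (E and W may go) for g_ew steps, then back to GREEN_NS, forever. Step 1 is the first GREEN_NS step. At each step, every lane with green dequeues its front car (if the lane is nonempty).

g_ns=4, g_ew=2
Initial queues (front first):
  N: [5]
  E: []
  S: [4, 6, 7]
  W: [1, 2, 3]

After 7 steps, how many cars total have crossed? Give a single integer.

Answer: 6

Derivation:
Step 1 [NS]: N:car5-GO,E:wait,S:car4-GO,W:wait | queues: N=0 E=0 S=2 W=3
Step 2 [NS]: N:empty,E:wait,S:car6-GO,W:wait | queues: N=0 E=0 S=1 W=3
Step 3 [NS]: N:empty,E:wait,S:car7-GO,W:wait | queues: N=0 E=0 S=0 W=3
Step 4 [NS]: N:empty,E:wait,S:empty,W:wait | queues: N=0 E=0 S=0 W=3
Step 5 [EW]: N:wait,E:empty,S:wait,W:car1-GO | queues: N=0 E=0 S=0 W=2
Step 6 [EW]: N:wait,E:empty,S:wait,W:car2-GO | queues: N=0 E=0 S=0 W=1
Step 7 [NS]: N:empty,E:wait,S:empty,W:wait | queues: N=0 E=0 S=0 W=1
Cars crossed by step 7: 6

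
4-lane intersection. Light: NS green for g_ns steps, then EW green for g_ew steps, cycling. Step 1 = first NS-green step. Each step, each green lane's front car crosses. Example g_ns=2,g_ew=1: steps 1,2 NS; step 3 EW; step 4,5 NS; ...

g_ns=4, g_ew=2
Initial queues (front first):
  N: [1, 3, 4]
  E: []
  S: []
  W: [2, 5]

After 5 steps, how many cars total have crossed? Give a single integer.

Answer: 4

Derivation:
Step 1 [NS]: N:car1-GO,E:wait,S:empty,W:wait | queues: N=2 E=0 S=0 W=2
Step 2 [NS]: N:car3-GO,E:wait,S:empty,W:wait | queues: N=1 E=0 S=0 W=2
Step 3 [NS]: N:car4-GO,E:wait,S:empty,W:wait | queues: N=0 E=0 S=0 W=2
Step 4 [NS]: N:empty,E:wait,S:empty,W:wait | queues: N=0 E=0 S=0 W=2
Step 5 [EW]: N:wait,E:empty,S:wait,W:car2-GO | queues: N=0 E=0 S=0 W=1
Cars crossed by step 5: 4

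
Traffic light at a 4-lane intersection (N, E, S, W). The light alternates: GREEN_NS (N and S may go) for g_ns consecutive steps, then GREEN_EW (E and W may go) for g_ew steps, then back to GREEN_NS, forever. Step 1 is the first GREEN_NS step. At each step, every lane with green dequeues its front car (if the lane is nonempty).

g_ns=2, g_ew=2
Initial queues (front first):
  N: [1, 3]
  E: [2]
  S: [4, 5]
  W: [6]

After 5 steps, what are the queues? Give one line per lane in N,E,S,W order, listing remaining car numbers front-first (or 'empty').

Step 1 [NS]: N:car1-GO,E:wait,S:car4-GO,W:wait | queues: N=1 E=1 S=1 W=1
Step 2 [NS]: N:car3-GO,E:wait,S:car5-GO,W:wait | queues: N=0 E=1 S=0 W=1
Step 3 [EW]: N:wait,E:car2-GO,S:wait,W:car6-GO | queues: N=0 E=0 S=0 W=0

N: empty
E: empty
S: empty
W: empty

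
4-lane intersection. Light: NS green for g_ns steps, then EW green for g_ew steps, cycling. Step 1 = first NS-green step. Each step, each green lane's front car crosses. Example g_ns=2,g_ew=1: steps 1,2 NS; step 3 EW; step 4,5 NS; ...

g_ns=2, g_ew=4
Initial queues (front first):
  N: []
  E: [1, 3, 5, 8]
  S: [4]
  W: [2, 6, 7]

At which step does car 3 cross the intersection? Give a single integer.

Step 1 [NS]: N:empty,E:wait,S:car4-GO,W:wait | queues: N=0 E=4 S=0 W=3
Step 2 [NS]: N:empty,E:wait,S:empty,W:wait | queues: N=0 E=4 S=0 W=3
Step 3 [EW]: N:wait,E:car1-GO,S:wait,W:car2-GO | queues: N=0 E=3 S=0 W=2
Step 4 [EW]: N:wait,E:car3-GO,S:wait,W:car6-GO | queues: N=0 E=2 S=0 W=1
Step 5 [EW]: N:wait,E:car5-GO,S:wait,W:car7-GO | queues: N=0 E=1 S=0 W=0
Step 6 [EW]: N:wait,E:car8-GO,S:wait,W:empty | queues: N=0 E=0 S=0 W=0
Car 3 crosses at step 4

4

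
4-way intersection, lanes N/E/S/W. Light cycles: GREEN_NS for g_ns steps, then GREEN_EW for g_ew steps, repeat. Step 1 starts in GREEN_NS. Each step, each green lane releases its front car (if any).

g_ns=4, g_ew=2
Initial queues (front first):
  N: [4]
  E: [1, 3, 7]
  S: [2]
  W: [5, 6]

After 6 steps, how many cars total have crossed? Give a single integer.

Answer: 6

Derivation:
Step 1 [NS]: N:car4-GO,E:wait,S:car2-GO,W:wait | queues: N=0 E=3 S=0 W=2
Step 2 [NS]: N:empty,E:wait,S:empty,W:wait | queues: N=0 E=3 S=0 W=2
Step 3 [NS]: N:empty,E:wait,S:empty,W:wait | queues: N=0 E=3 S=0 W=2
Step 4 [NS]: N:empty,E:wait,S:empty,W:wait | queues: N=0 E=3 S=0 W=2
Step 5 [EW]: N:wait,E:car1-GO,S:wait,W:car5-GO | queues: N=0 E=2 S=0 W=1
Step 6 [EW]: N:wait,E:car3-GO,S:wait,W:car6-GO | queues: N=0 E=1 S=0 W=0
Cars crossed by step 6: 6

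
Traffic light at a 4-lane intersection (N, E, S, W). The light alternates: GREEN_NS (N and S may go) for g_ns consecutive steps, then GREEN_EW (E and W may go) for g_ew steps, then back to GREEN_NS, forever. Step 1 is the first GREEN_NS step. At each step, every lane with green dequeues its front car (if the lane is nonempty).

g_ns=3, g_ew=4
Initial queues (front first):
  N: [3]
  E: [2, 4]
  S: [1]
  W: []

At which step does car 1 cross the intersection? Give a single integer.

Step 1 [NS]: N:car3-GO,E:wait,S:car1-GO,W:wait | queues: N=0 E=2 S=0 W=0
Step 2 [NS]: N:empty,E:wait,S:empty,W:wait | queues: N=0 E=2 S=0 W=0
Step 3 [NS]: N:empty,E:wait,S:empty,W:wait | queues: N=0 E=2 S=0 W=0
Step 4 [EW]: N:wait,E:car2-GO,S:wait,W:empty | queues: N=0 E=1 S=0 W=0
Step 5 [EW]: N:wait,E:car4-GO,S:wait,W:empty | queues: N=0 E=0 S=0 W=0
Car 1 crosses at step 1

1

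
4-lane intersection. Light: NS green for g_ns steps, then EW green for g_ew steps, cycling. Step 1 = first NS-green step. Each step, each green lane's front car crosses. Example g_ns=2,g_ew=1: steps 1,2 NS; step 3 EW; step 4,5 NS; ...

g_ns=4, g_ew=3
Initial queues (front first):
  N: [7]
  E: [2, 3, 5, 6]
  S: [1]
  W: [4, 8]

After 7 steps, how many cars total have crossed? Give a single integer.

Answer: 7

Derivation:
Step 1 [NS]: N:car7-GO,E:wait,S:car1-GO,W:wait | queues: N=0 E=4 S=0 W=2
Step 2 [NS]: N:empty,E:wait,S:empty,W:wait | queues: N=0 E=4 S=0 W=2
Step 3 [NS]: N:empty,E:wait,S:empty,W:wait | queues: N=0 E=4 S=0 W=2
Step 4 [NS]: N:empty,E:wait,S:empty,W:wait | queues: N=0 E=4 S=0 W=2
Step 5 [EW]: N:wait,E:car2-GO,S:wait,W:car4-GO | queues: N=0 E=3 S=0 W=1
Step 6 [EW]: N:wait,E:car3-GO,S:wait,W:car8-GO | queues: N=0 E=2 S=0 W=0
Step 7 [EW]: N:wait,E:car5-GO,S:wait,W:empty | queues: N=0 E=1 S=0 W=0
Cars crossed by step 7: 7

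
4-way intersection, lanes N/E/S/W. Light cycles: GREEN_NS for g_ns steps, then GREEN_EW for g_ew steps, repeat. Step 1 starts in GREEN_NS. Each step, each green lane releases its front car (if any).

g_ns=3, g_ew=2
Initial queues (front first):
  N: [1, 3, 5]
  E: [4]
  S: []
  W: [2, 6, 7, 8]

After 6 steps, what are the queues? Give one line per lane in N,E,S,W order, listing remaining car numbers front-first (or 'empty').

Step 1 [NS]: N:car1-GO,E:wait,S:empty,W:wait | queues: N=2 E=1 S=0 W=4
Step 2 [NS]: N:car3-GO,E:wait,S:empty,W:wait | queues: N=1 E=1 S=0 W=4
Step 3 [NS]: N:car5-GO,E:wait,S:empty,W:wait | queues: N=0 E=1 S=0 W=4
Step 4 [EW]: N:wait,E:car4-GO,S:wait,W:car2-GO | queues: N=0 E=0 S=0 W=3
Step 5 [EW]: N:wait,E:empty,S:wait,W:car6-GO | queues: N=0 E=0 S=0 W=2
Step 6 [NS]: N:empty,E:wait,S:empty,W:wait | queues: N=0 E=0 S=0 W=2

N: empty
E: empty
S: empty
W: 7 8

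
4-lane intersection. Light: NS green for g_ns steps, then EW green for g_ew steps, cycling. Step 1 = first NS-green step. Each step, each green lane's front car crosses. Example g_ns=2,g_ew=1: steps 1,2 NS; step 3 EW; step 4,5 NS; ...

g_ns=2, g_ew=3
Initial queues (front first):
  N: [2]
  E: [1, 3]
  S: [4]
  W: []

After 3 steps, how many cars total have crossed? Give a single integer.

Answer: 3

Derivation:
Step 1 [NS]: N:car2-GO,E:wait,S:car4-GO,W:wait | queues: N=0 E=2 S=0 W=0
Step 2 [NS]: N:empty,E:wait,S:empty,W:wait | queues: N=0 E=2 S=0 W=0
Step 3 [EW]: N:wait,E:car1-GO,S:wait,W:empty | queues: N=0 E=1 S=0 W=0
Cars crossed by step 3: 3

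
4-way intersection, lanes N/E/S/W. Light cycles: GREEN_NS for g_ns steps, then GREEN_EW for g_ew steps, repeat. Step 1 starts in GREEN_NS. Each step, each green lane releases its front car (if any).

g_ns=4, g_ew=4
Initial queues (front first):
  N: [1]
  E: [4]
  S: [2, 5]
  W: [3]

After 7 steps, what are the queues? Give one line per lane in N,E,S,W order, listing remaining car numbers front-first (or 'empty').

Step 1 [NS]: N:car1-GO,E:wait,S:car2-GO,W:wait | queues: N=0 E=1 S=1 W=1
Step 2 [NS]: N:empty,E:wait,S:car5-GO,W:wait | queues: N=0 E=1 S=0 W=1
Step 3 [NS]: N:empty,E:wait,S:empty,W:wait | queues: N=0 E=1 S=0 W=1
Step 4 [NS]: N:empty,E:wait,S:empty,W:wait | queues: N=0 E=1 S=0 W=1
Step 5 [EW]: N:wait,E:car4-GO,S:wait,W:car3-GO | queues: N=0 E=0 S=0 W=0

N: empty
E: empty
S: empty
W: empty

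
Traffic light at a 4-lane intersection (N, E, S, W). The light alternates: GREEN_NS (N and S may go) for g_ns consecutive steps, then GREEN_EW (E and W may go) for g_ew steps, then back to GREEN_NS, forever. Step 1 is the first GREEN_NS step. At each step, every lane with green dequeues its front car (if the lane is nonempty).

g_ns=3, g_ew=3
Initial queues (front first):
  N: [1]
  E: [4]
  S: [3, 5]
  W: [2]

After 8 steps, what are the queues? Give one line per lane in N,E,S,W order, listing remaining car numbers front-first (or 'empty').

Step 1 [NS]: N:car1-GO,E:wait,S:car3-GO,W:wait | queues: N=0 E=1 S=1 W=1
Step 2 [NS]: N:empty,E:wait,S:car5-GO,W:wait | queues: N=0 E=1 S=0 W=1
Step 3 [NS]: N:empty,E:wait,S:empty,W:wait | queues: N=0 E=1 S=0 W=1
Step 4 [EW]: N:wait,E:car4-GO,S:wait,W:car2-GO | queues: N=0 E=0 S=0 W=0

N: empty
E: empty
S: empty
W: empty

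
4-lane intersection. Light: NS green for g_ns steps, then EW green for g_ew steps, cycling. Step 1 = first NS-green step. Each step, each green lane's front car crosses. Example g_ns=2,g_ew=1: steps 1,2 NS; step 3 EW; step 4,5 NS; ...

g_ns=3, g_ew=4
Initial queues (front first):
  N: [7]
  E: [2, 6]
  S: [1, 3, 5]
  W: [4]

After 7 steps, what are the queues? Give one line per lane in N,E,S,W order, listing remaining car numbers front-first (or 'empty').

Step 1 [NS]: N:car7-GO,E:wait,S:car1-GO,W:wait | queues: N=0 E=2 S=2 W=1
Step 2 [NS]: N:empty,E:wait,S:car3-GO,W:wait | queues: N=0 E=2 S=1 W=1
Step 3 [NS]: N:empty,E:wait,S:car5-GO,W:wait | queues: N=0 E=2 S=0 W=1
Step 4 [EW]: N:wait,E:car2-GO,S:wait,W:car4-GO | queues: N=0 E=1 S=0 W=0
Step 5 [EW]: N:wait,E:car6-GO,S:wait,W:empty | queues: N=0 E=0 S=0 W=0

N: empty
E: empty
S: empty
W: empty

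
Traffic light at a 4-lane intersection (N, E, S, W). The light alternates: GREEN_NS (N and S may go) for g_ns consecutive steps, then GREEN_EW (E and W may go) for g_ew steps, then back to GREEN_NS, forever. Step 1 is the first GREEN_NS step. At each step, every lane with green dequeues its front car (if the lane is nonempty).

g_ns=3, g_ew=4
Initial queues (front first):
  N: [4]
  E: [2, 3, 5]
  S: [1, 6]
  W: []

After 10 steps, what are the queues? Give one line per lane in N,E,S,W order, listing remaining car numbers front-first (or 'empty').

Step 1 [NS]: N:car4-GO,E:wait,S:car1-GO,W:wait | queues: N=0 E=3 S=1 W=0
Step 2 [NS]: N:empty,E:wait,S:car6-GO,W:wait | queues: N=0 E=3 S=0 W=0
Step 3 [NS]: N:empty,E:wait,S:empty,W:wait | queues: N=0 E=3 S=0 W=0
Step 4 [EW]: N:wait,E:car2-GO,S:wait,W:empty | queues: N=0 E=2 S=0 W=0
Step 5 [EW]: N:wait,E:car3-GO,S:wait,W:empty | queues: N=0 E=1 S=0 W=0
Step 6 [EW]: N:wait,E:car5-GO,S:wait,W:empty | queues: N=0 E=0 S=0 W=0

N: empty
E: empty
S: empty
W: empty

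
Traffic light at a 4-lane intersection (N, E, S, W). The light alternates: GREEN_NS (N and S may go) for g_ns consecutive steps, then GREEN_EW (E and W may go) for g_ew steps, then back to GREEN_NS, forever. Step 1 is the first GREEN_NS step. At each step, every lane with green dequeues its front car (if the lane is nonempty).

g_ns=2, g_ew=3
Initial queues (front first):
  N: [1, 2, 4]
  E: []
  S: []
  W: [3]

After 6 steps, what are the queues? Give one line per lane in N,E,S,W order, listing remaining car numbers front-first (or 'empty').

Step 1 [NS]: N:car1-GO,E:wait,S:empty,W:wait | queues: N=2 E=0 S=0 W=1
Step 2 [NS]: N:car2-GO,E:wait,S:empty,W:wait | queues: N=1 E=0 S=0 W=1
Step 3 [EW]: N:wait,E:empty,S:wait,W:car3-GO | queues: N=1 E=0 S=0 W=0
Step 4 [EW]: N:wait,E:empty,S:wait,W:empty | queues: N=1 E=0 S=0 W=0
Step 5 [EW]: N:wait,E:empty,S:wait,W:empty | queues: N=1 E=0 S=0 W=0
Step 6 [NS]: N:car4-GO,E:wait,S:empty,W:wait | queues: N=0 E=0 S=0 W=0

N: empty
E: empty
S: empty
W: empty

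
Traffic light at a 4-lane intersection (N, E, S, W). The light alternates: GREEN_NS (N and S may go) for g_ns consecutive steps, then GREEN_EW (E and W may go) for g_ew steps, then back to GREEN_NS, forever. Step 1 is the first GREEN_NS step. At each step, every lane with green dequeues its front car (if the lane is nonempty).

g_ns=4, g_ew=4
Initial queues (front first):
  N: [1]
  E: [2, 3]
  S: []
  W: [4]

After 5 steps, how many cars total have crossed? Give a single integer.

Answer: 3

Derivation:
Step 1 [NS]: N:car1-GO,E:wait,S:empty,W:wait | queues: N=0 E=2 S=0 W=1
Step 2 [NS]: N:empty,E:wait,S:empty,W:wait | queues: N=0 E=2 S=0 W=1
Step 3 [NS]: N:empty,E:wait,S:empty,W:wait | queues: N=0 E=2 S=0 W=1
Step 4 [NS]: N:empty,E:wait,S:empty,W:wait | queues: N=0 E=2 S=0 W=1
Step 5 [EW]: N:wait,E:car2-GO,S:wait,W:car4-GO | queues: N=0 E=1 S=0 W=0
Cars crossed by step 5: 3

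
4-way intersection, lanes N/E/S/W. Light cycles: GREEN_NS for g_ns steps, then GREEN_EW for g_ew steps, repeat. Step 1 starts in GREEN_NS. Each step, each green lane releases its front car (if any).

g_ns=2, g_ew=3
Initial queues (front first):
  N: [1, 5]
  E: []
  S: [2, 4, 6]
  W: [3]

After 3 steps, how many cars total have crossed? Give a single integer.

Step 1 [NS]: N:car1-GO,E:wait,S:car2-GO,W:wait | queues: N=1 E=0 S=2 W=1
Step 2 [NS]: N:car5-GO,E:wait,S:car4-GO,W:wait | queues: N=0 E=0 S=1 W=1
Step 3 [EW]: N:wait,E:empty,S:wait,W:car3-GO | queues: N=0 E=0 S=1 W=0
Cars crossed by step 3: 5

Answer: 5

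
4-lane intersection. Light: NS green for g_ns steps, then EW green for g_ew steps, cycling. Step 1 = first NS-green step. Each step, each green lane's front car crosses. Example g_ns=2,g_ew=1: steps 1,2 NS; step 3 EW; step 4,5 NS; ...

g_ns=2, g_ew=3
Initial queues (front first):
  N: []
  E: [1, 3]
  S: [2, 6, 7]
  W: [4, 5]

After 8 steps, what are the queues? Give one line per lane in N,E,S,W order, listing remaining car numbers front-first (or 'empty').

Step 1 [NS]: N:empty,E:wait,S:car2-GO,W:wait | queues: N=0 E=2 S=2 W=2
Step 2 [NS]: N:empty,E:wait,S:car6-GO,W:wait | queues: N=0 E=2 S=1 W=2
Step 3 [EW]: N:wait,E:car1-GO,S:wait,W:car4-GO | queues: N=0 E=1 S=1 W=1
Step 4 [EW]: N:wait,E:car3-GO,S:wait,W:car5-GO | queues: N=0 E=0 S=1 W=0
Step 5 [EW]: N:wait,E:empty,S:wait,W:empty | queues: N=0 E=0 S=1 W=0
Step 6 [NS]: N:empty,E:wait,S:car7-GO,W:wait | queues: N=0 E=0 S=0 W=0

N: empty
E: empty
S: empty
W: empty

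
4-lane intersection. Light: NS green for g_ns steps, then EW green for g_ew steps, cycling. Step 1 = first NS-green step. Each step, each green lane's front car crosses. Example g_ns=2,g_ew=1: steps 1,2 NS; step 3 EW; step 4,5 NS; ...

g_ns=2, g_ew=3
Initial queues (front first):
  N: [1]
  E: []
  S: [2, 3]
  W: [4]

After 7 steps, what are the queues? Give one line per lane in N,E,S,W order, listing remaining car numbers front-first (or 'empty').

Step 1 [NS]: N:car1-GO,E:wait,S:car2-GO,W:wait | queues: N=0 E=0 S=1 W=1
Step 2 [NS]: N:empty,E:wait,S:car3-GO,W:wait | queues: N=0 E=0 S=0 W=1
Step 3 [EW]: N:wait,E:empty,S:wait,W:car4-GO | queues: N=0 E=0 S=0 W=0

N: empty
E: empty
S: empty
W: empty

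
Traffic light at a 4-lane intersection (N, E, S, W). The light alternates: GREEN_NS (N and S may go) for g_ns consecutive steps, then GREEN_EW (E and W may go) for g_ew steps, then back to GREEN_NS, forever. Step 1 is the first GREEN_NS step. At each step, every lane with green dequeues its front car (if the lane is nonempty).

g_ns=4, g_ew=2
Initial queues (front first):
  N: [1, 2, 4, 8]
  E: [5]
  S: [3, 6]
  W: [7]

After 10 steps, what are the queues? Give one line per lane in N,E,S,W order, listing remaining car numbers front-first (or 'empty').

Step 1 [NS]: N:car1-GO,E:wait,S:car3-GO,W:wait | queues: N=3 E=1 S=1 W=1
Step 2 [NS]: N:car2-GO,E:wait,S:car6-GO,W:wait | queues: N=2 E=1 S=0 W=1
Step 3 [NS]: N:car4-GO,E:wait,S:empty,W:wait | queues: N=1 E=1 S=0 W=1
Step 4 [NS]: N:car8-GO,E:wait,S:empty,W:wait | queues: N=0 E=1 S=0 W=1
Step 5 [EW]: N:wait,E:car5-GO,S:wait,W:car7-GO | queues: N=0 E=0 S=0 W=0

N: empty
E: empty
S: empty
W: empty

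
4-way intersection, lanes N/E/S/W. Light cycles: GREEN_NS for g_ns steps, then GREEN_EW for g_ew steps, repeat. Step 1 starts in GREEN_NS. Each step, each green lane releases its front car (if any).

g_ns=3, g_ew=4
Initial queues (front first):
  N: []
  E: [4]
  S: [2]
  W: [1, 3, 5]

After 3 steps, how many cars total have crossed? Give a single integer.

Step 1 [NS]: N:empty,E:wait,S:car2-GO,W:wait | queues: N=0 E=1 S=0 W=3
Step 2 [NS]: N:empty,E:wait,S:empty,W:wait | queues: N=0 E=1 S=0 W=3
Step 3 [NS]: N:empty,E:wait,S:empty,W:wait | queues: N=0 E=1 S=0 W=3
Cars crossed by step 3: 1

Answer: 1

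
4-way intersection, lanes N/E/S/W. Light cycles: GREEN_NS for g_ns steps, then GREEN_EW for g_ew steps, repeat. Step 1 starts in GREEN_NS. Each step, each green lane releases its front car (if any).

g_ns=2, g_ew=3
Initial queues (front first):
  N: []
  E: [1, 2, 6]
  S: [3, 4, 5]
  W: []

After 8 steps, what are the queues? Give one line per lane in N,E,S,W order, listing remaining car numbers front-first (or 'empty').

Step 1 [NS]: N:empty,E:wait,S:car3-GO,W:wait | queues: N=0 E=3 S=2 W=0
Step 2 [NS]: N:empty,E:wait,S:car4-GO,W:wait | queues: N=0 E=3 S=1 W=0
Step 3 [EW]: N:wait,E:car1-GO,S:wait,W:empty | queues: N=0 E=2 S=1 W=0
Step 4 [EW]: N:wait,E:car2-GO,S:wait,W:empty | queues: N=0 E=1 S=1 W=0
Step 5 [EW]: N:wait,E:car6-GO,S:wait,W:empty | queues: N=0 E=0 S=1 W=0
Step 6 [NS]: N:empty,E:wait,S:car5-GO,W:wait | queues: N=0 E=0 S=0 W=0

N: empty
E: empty
S: empty
W: empty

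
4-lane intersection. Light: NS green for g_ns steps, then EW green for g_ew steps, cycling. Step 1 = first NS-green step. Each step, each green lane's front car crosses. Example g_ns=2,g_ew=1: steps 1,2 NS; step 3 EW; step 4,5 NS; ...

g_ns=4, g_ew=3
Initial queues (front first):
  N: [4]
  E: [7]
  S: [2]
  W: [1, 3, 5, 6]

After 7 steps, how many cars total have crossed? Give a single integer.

Answer: 6

Derivation:
Step 1 [NS]: N:car4-GO,E:wait,S:car2-GO,W:wait | queues: N=0 E=1 S=0 W=4
Step 2 [NS]: N:empty,E:wait,S:empty,W:wait | queues: N=0 E=1 S=0 W=4
Step 3 [NS]: N:empty,E:wait,S:empty,W:wait | queues: N=0 E=1 S=0 W=4
Step 4 [NS]: N:empty,E:wait,S:empty,W:wait | queues: N=0 E=1 S=0 W=4
Step 5 [EW]: N:wait,E:car7-GO,S:wait,W:car1-GO | queues: N=0 E=0 S=0 W=3
Step 6 [EW]: N:wait,E:empty,S:wait,W:car3-GO | queues: N=0 E=0 S=0 W=2
Step 7 [EW]: N:wait,E:empty,S:wait,W:car5-GO | queues: N=0 E=0 S=0 W=1
Cars crossed by step 7: 6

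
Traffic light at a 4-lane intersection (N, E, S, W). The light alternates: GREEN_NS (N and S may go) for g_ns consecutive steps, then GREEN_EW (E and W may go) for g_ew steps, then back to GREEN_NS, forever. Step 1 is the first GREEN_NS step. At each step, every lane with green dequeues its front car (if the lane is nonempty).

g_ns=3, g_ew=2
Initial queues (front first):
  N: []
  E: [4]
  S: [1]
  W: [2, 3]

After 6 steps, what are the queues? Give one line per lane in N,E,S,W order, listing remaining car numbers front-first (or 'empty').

Step 1 [NS]: N:empty,E:wait,S:car1-GO,W:wait | queues: N=0 E=1 S=0 W=2
Step 2 [NS]: N:empty,E:wait,S:empty,W:wait | queues: N=0 E=1 S=0 W=2
Step 3 [NS]: N:empty,E:wait,S:empty,W:wait | queues: N=0 E=1 S=0 W=2
Step 4 [EW]: N:wait,E:car4-GO,S:wait,W:car2-GO | queues: N=0 E=0 S=0 W=1
Step 5 [EW]: N:wait,E:empty,S:wait,W:car3-GO | queues: N=0 E=0 S=0 W=0

N: empty
E: empty
S: empty
W: empty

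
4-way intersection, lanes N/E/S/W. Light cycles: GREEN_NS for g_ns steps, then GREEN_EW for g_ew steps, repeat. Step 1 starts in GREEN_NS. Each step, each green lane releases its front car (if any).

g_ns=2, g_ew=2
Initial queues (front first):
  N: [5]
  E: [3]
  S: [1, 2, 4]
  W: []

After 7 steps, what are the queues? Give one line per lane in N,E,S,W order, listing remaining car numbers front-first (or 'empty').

Step 1 [NS]: N:car5-GO,E:wait,S:car1-GO,W:wait | queues: N=0 E=1 S=2 W=0
Step 2 [NS]: N:empty,E:wait,S:car2-GO,W:wait | queues: N=0 E=1 S=1 W=0
Step 3 [EW]: N:wait,E:car3-GO,S:wait,W:empty | queues: N=0 E=0 S=1 W=0
Step 4 [EW]: N:wait,E:empty,S:wait,W:empty | queues: N=0 E=0 S=1 W=0
Step 5 [NS]: N:empty,E:wait,S:car4-GO,W:wait | queues: N=0 E=0 S=0 W=0

N: empty
E: empty
S: empty
W: empty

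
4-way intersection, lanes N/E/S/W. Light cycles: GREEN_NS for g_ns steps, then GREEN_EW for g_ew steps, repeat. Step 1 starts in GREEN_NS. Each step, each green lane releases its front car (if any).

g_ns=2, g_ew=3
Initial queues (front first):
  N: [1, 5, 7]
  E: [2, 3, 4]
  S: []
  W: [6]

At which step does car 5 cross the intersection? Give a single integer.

Step 1 [NS]: N:car1-GO,E:wait,S:empty,W:wait | queues: N=2 E=3 S=0 W=1
Step 2 [NS]: N:car5-GO,E:wait,S:empty,W:wait | queues: N=1 E=3 S=0 W=1
Step 3 [EW]: N:wait,E:car2-GO,S:wait,W:car6-GO | queues: N=1 E=2 S=0 W=0
Step 4 [EW]: N:wait,E:car3-GO,S:wait,W:empty | queues: N=1 E=1 S=0 W=0
Step 5 [EW]: N:wait,E:car4-GO,S:wait,W:empty | queues: N=1 E=0 S=0 W=0
Step 6 [NS]: N:car7-GO,E:wait,S:empty,W:wait | queues: N=0 E=0 S=0 W=0
Car 5 crosses at step 2

2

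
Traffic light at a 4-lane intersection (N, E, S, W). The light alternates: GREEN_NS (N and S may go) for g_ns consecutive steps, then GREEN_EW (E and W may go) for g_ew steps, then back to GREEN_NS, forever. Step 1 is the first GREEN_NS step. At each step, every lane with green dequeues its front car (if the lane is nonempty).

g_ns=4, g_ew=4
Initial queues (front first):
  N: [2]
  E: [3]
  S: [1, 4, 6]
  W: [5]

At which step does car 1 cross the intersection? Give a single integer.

Step 1 [NS]: N:car2-GO,E:wait,S:car1-GO,W:wait | queues: N=0 E=1 S=2 W=1
Step 2 [NS]: N:empty,E:wait,S:car4-GO,W:wait | queues: N=0 E=1 S=1 W=1
Step 3 [NS]: N:empty,E:wait,S:car6-GO,W:wait | queues: N=0 E=1 S=0 W=1
Step 4 [NS]: N:empty,E:wait,S:empty,W:wait | queues: N=0 E=1 S=0 W=1
Step 5 [EW]: N:wait,E:car3-GO,S:wait,W:car5-GO | queues: N=0 E=0 S=0 W=0
Car 1 crosses at step 1

1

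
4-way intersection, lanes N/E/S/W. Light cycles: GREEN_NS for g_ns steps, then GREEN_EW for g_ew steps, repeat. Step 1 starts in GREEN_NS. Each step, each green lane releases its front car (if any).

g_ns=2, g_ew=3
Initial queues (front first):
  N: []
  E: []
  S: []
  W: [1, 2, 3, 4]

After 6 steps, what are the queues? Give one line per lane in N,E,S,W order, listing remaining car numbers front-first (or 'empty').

Step 1 [NS]: N:empty,E:wait,S:empty,W:wait | queues: N=0 E=0 S=0 W=4
Step 2 [NS]: N:empty,E:wait,S:empty,W:wait | queues: N=0 E=0 S=0 W=4
Step 3 [EW]: N:wait,E:empty,S:wait,W:car1-GO | queues: N=0 E=0 S=0 W=3
Step 4 [EW]: N:wait,E:empty,S:wait,W:car2-GO | queues: N=0 E=0 S=0 W=2
Step 5 [EW]: N:wait,E:empty,S:wait,W:car3-GO | queues: N=0 E=0 S=0 W=1
Step 6 [NS]: N:empty,E:wait,S:empty,W:wait | queues: N=0 E=0 S=0 W=1

N: empty
E: empty
S: empty
W: 4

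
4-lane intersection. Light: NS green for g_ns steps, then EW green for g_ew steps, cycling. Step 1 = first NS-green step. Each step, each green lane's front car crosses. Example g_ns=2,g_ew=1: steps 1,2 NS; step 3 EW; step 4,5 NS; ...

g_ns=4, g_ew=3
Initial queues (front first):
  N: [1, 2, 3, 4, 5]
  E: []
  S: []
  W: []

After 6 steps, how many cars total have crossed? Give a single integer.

Answer: 4

Derivation:
Step 1 [NS]: N:car1-GO,E:wait,S:empty,W:wait | queues: N=4 E=0 S=0 W=0
Step 2 [NS]: N:car2-GO,E:wait,S:empty,W:wait | queues: N=3 E=0 S=0 W=0
Step 3 [NS]: N:car3-GO,E:wait,S:empty,W:wait | queues: N=2 E=0 S=0 W=0
Step 4 [NS]: N:car4-GO,E:wait,S:empty,W:wait | queues: N=1 E=0 S=0 W=0
Step 5 [EW]: N:wait,E:empty,S:wait,W:empty | queues: N=1 E=0 S=0 W=0
Step 6 [EW]: N:wait,E:empty,S:wait,W:empty | queues: N=1 E=0 S=0 W=0
Cars crossed by step 6: 4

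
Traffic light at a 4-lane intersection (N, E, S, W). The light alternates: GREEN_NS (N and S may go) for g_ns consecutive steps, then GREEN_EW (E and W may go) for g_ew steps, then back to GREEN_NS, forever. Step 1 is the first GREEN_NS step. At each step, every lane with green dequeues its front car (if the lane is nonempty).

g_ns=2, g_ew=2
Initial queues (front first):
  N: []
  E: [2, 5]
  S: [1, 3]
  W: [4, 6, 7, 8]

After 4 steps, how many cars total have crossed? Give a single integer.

Step 1 [NS]: N:empty,E:wait,S:car1-GO,W:wait | queues: N=0 E=2 S=1 W=4
Step 2 [NS]: N:empty,E:wait,S:car3-GO,W:wait | queues: N=0 E=2 S=0 W=4
Step 3 [EW]: N:wait,E:car2-GO,S:wait,W:car4-GO | queues: N=0 E=1 S=0 W=3
Step 4 [EW]: N:wait,E:car5-GO,S:wait,W:car6-GO | queues: N=0 E=0 S=0 W=2
Cars crossed by step 4: 6

Answer: 6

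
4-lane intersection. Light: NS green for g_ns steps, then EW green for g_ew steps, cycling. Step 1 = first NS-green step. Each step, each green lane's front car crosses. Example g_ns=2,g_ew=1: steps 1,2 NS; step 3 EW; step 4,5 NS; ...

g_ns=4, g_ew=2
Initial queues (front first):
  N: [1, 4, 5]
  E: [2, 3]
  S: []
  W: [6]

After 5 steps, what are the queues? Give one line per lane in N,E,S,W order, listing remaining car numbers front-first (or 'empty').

Step 1 [NS]: N:car1-GO,E:wait,S:empty,W:wait | queues: N=2 E=2 S=0 W=1
Step 2 [NS]: N:car4-GO,E:wait,S:empty,W:wait | queues: N=1 E=2 S=0 W=1
Step 3 [NS]: N:car5-GO,E:wait,S:empty,W:wait | queues: N=0 E=2 S=0 W=1
Step 4 [NS]: N:empty,E:wait,S:empty,W:wait | queues: N=0 E=2 S=0 W=1
Step 5 [EW]: N:wait,E:car2-GO,S:wait,W:car6-GO | queues: N=0 E=1 S=0 W=0

N: empty
E: 3
S: empty
W: empty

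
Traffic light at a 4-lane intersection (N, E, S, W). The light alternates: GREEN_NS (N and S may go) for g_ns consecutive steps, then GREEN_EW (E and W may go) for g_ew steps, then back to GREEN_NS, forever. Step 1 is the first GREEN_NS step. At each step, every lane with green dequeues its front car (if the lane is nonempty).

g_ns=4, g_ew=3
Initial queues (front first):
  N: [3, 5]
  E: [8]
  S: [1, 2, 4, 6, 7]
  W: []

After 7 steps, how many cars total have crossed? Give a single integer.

Answer: 7

Derivation:
Step 1 [NS]: N:car3-GO,E:wait,S:car1-GO,W:wait | queues: N=1 E=1 S=4 W=0
Step 2 [NS]: N:car5-GO,E:wait,S:car2-GO,W:wait | queues: N=0 E=1 S=3 W=0
Step 3 [NS]: N:empty,E:wait,S:car4-GO,W:wait | queues: N=0 E=1 S=2 W=0
Step 4 [NS]: N:empty,E:wait,S:car6-GO,W:wait | queues: N=0 E=1 S=1 W=0
Step 5 [EW]: N:wait,E:car8-GO,S:wait,W:empty | queues: N=0 E=0 S=1 W=0
Step 6 [EW]: N:wait,E:empty,S:wait,W:empty | queues: N=0 E=0 S=1 W=0
Step 7 [EW]: N:wait,E:empty,S:wait,W:empty | queues: N=0 E=0 S=1 W=0
Cars crossed by step 7: 7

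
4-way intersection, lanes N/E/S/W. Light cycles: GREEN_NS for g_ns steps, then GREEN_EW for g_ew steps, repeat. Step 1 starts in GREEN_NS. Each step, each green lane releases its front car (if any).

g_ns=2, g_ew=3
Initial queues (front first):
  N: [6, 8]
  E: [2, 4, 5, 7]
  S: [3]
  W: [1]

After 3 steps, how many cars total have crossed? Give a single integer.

Step 1 [NS]: N:car6-GO,E:wait,S:car3-GO,W:wait | queues: N=1 E=4 S=0 W=1
Step 2 [NS]: N:car8-GO,E:wait,S:empty,W:wait | queues: N=0 E=4 S=0 W=1
Step 3 [EW]: N:wait,E:car2-GO,S:wait,W:car1-GO | queues: N=0 E=3 S=0 W=0
Cars crossed by step 3: 5

Answer: 5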